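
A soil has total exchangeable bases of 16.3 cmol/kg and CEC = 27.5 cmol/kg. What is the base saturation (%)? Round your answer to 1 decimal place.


Step 1: BS = 100 * (sum of bases) / CEC
Step 2: BS = 100 * 16.3 / 27.5
Step 3: BS = 59.3%

59.3


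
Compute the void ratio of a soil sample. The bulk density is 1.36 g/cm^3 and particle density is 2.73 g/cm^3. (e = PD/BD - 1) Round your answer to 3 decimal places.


Step 1: e = PD / BD - 1
Step 2: e = 2.73 / 1.36 - 1
Step 3: e = 2.00735 - 1
Step 4: e = 1.007

1.007


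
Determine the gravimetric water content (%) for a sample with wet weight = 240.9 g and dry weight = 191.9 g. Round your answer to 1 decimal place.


Step 1: Water mass = wet - dry = 240.9 - 191.9 = 49.0 g
Step 2: w = 100 * water mass / dry mass
Step 3: w = 100 * 49.0 / 191.9 = 25.5%

25.5


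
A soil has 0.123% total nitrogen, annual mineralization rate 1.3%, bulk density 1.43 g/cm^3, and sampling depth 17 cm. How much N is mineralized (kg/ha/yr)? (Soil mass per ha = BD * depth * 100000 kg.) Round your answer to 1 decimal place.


Step 1: Soil mass per ha = BD * depth * 100000 = 1.43 * 17 * 100000 = 2431000 kg
Step 2: Total N pool = soil mass * N%/100 = 2431000 * 0.123/100 = 2990.13 kg/ha
Step 3: N mineralized = N pool * rate%/100 = 2990.13 * 1.3/100 = 38.9 kg/ha/yr

38.9


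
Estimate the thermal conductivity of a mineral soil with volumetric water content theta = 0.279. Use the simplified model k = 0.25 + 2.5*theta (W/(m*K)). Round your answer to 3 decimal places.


Step 1: k = 0.25 + 2.5 * theta
Step 2: k = 0.25 + 2.5 * 0.279
Step 3: k = 0.25 + 0.698
Step 4: k = 0.948 W/(m*K)

0.948


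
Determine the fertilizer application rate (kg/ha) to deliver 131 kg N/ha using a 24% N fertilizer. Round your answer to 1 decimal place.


Step 1: Fertilizer rate = target N / (N content / 100)
Step 2: Rate = 131 / (24 / 100)
Step 3: Rate = 131 / 0.24
Step 4: Rate = 545.8 kg/ha

545.8


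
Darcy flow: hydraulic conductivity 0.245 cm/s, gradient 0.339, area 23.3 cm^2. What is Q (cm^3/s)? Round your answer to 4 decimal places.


Step 1: Apply Darcy's law: Q = K * i * A
Step 2: Q = 0.245 * 0.339 * 23.3
Step 3: Q = 1.9352 cm^3/s

1.9352


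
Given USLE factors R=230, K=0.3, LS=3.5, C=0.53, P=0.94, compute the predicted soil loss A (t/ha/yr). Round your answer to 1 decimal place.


Step 1: A = R * K * LS * C * P
Step 2: R * K = 230 * 0.3 = 69.0
Step 3: (R*K) * LS = 69.0 * 3.5 = 241.5
Step 4: * C * P = 241.5 * 0.53 * 0.94 = 120.3
Step 5: A = 120.3 t/(ha*yr)

120.3


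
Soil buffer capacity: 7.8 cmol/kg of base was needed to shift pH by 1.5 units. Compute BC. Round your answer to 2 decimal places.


Step 1: BC = change in base / change in pH
Step 2: BC = 7.8 / 1.5
Step 3: BC = 5.2 cmol/(kg*pH unit)

5.2


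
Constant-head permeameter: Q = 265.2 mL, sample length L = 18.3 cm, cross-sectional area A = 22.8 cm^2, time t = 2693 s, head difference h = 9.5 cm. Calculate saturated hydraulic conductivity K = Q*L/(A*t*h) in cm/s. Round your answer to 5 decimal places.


Step 1: K = Q * L / (A * t * h)
Step 2: Numerator = 265.2 * 18.3 = 4853.16
Step 3: Denominator = 22.8 * 2693 * 9.5 = 583303.8
Step 4: K = 4853.16 / 583303.8 = 0.00832 cm/s

0.00832


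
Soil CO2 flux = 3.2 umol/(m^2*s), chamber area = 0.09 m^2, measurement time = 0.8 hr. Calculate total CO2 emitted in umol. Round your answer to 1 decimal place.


Step 1: Convert time to seconds: 0.8 hr * 3600 = 2880.0 s
Step 2: Total = flux * area * time_s
Step 3: Total = 3.2 * 0.09 * 2880.0
Step 4: Total = 829.4 umol

829.4


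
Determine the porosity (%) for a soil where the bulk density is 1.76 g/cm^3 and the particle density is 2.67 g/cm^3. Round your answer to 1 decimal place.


Step 1: Formula: n = 100 * (1 - BD / PD)
Step 2: n = 100 * (1 - 1.76 / 2.67)
Step 3: n = 100 * (1 - 0.65918)
Step 4: n = 34.1%

34.1


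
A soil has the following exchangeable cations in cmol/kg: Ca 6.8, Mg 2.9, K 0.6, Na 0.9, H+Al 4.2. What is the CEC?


Step 1: CEC = Ca + Mg + K + Na + (H+Al)
Step 2: CEC = 6.8 + 2.9 + 0.6 + 0.9 + 4.2
Step 3: CEC = 15.4 cmol/kg

15.4


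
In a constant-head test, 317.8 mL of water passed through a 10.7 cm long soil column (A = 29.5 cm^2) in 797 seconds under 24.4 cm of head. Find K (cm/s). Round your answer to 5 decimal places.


Step 1: K = Q * L / (A * t * h)
Step 2: Numerator = 317.8 * 10.7 = 3400.46
Step 3: Denominator = 29.5 * 797 * 24.4 = 573680.6
Step 4: K = 3400.46 / 573680.6 = 0.00593 cm/s

0.00593


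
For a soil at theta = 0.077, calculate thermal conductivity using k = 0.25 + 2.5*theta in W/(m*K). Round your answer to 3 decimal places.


Step 1: k = 0.25 + 2.5 * theta
Step 2: k = 0.25 + 2.5 * 0.077
Step 3: k = 0.25 + 0.193
Step 4: k = 0.443 W/(m*K)

0.443


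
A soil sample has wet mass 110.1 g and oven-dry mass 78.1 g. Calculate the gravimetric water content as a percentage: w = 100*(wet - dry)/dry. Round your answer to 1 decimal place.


Step 1: Water mass = wet - dry = 110.1 - 78.1 = 32.0 g
Step 2: w = 100 * water mass / dry mass
Step 3: w = 100 * 32.0 / 78.1 = 41.0%

41.0


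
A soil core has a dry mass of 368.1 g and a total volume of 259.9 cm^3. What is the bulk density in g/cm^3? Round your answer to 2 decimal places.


Step 1: Identify the formula: BD = dry mass / volume
Step 2: Substitute values: BD = 368.1 / 259.9
Step 3: BD = 1.42 g/cm^3

1.42


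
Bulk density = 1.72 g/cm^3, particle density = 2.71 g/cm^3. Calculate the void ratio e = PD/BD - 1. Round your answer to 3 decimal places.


Step 1: e = PD / BD - 1
Step 2: e = 2.71 / 1.72 - 1
Step 3: e = 1.57558 - 1
Step 4: e = 0.576

0.576


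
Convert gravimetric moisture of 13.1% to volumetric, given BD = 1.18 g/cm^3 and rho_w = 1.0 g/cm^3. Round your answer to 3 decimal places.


Step 1: theta = (w / 100) * BD / rho_w
Step 2: theta = (13.1 / 100) * 1.18 / 1.0
Step 3: theta = 0.131 * 1.18
Step 4: theta = 0.155

0.155


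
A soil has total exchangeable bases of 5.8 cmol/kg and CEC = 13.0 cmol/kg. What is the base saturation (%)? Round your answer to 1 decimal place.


Step 1: BS = 100 * (sum of bases) / CEC
Step 2: BS = 100 * 5.8 / 13.0
Step 3: BS = 44.6%

44.6


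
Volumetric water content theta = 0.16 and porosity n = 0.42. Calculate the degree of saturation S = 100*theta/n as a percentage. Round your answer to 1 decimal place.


Step 1: S = 100 * theta_v / n
Step 2: S = 100 * 0.16 / 0.42
Step 3: S = 38.1%

38.1


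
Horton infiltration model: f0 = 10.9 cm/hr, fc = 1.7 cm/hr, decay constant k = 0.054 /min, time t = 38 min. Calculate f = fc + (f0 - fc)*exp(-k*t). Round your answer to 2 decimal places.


Step 1: f = fc + (f0 - fc) * exp(-k * t)
Step 2: exp(-0.054 * 38) = 0.128478
Step 3: f = 1.7 + (10.9 - 1.7) * 0.128478
Step 4: f = 1.7 + 9.2 * 0.128478
Step 5: f = 2.88 cm/hr

2.88


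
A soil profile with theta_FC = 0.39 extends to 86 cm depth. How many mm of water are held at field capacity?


Step 1: Water (mm) = theta_FC * depth (cm) * 10
Step 2: Water = 0.39 * 86 * 10
Step 3: Water = 335.4 mm

335.4


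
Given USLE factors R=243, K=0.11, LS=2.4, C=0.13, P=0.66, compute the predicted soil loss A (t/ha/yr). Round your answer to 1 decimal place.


Step 1: A = R * K * LS * C * P
Step 2: R * K = 243 * 0.11 = 26.73
Step 3: (R*K) * LS = 26.73 * 2.4 = 64.152
Step 4: * C * P = 64.152 * 0.13 * 0.66 = 5.5
Step 5: A = 5.5 t/(ha*yr)

5.5


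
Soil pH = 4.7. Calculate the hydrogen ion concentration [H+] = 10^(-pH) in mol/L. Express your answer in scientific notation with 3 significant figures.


Step 1: [H+] = 10^(-pH)
Step 2: [H+] = 10^(-4.7)
Step 3: [H+] = 2.00e-05 mol/L

2.00e-05


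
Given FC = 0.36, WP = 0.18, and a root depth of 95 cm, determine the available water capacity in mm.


Step 1: Available water = (FC - WP) * depth * 10
Step 2: AW = (0.36 - 0.18) * 95 * 10
Step 3: AW = 0.18 * 95 * 10
Step 4: AW = 171.0 mm

171.0


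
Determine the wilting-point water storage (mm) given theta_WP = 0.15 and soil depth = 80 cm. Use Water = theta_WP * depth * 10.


Step 1: Water (mm) = theta_WP * depth * 10
Step 2: Water = 0.15 * 80 * 10
Step 3: Water = 120.0 mm

120.0


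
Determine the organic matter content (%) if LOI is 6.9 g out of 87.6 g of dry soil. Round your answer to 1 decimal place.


Step 1: OM% = 100 * LOI / sample mass
Step 2: OM = 100 * 6.9 / 87.6
Step 3: OM = 7.9%

7.9


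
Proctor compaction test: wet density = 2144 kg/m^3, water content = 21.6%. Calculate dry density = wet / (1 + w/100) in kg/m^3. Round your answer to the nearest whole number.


Step 1: Dry density = wet density / (1 + w/100)
Step 2: Dry density = 2144 / (1 + 21.6/100)
Step 3: Dry density = 2144 / 1.216
Step 4: Dry density = 1763 kg/m^3

1763


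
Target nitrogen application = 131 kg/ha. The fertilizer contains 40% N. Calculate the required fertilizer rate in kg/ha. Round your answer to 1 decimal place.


Step 1: Fertilizer rate = target N / (N content / 100)
Step 2: Rate = 131 / (40 / 100)
Step 3: Rate = 131 / 0.4
Step 4: Rate = 327.5 kg/ha

327.5


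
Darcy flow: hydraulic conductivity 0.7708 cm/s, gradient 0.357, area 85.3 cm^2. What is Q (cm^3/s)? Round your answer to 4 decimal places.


Step 1: Apply Darcy's law: Q = K * i * A
Step 2: Q = 0.7708 * 0.357 * 85.3
Step 3: Q = 23.4725 cm^3/s

23.4725


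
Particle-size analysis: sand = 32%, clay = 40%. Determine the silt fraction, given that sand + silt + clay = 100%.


Step 1: sand + silt + clay = 100%
Step 2: silt = 100 - sand - clay
Step 3: silt = 100 - 32 - 40
Step 4: silt = 28%

28


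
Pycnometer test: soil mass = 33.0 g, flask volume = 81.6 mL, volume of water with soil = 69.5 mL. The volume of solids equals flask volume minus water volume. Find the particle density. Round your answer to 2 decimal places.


Step 1: Volume of solids = flask volume - water volume with soil
Step 2: V_solids = 81.6 - 69.5 = 12.1 mL
Step 3: Particle density = mass / V_solids = 33.0 / 12.1 = 2.73 g/cm^3

2.73


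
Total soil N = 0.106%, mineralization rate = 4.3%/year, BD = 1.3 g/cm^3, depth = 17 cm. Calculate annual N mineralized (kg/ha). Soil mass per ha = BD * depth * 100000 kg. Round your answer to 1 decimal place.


Step 1: Soil mass per ha = BD * depth * 100000 = 1.3 * 17 * 100000 = 2210000 kg
Step 2: Total N pool = soil mass * N%/100 = 2210000 * 0.106/100 = 2342.6 kg/ha
Step 3: N mineralized = N pool * rate%/100 = 2342.6 * 4.3/100 = 100.7 kg/ha/yr

100.7


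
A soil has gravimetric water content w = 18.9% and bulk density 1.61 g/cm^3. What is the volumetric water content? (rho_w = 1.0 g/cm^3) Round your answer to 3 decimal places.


Step 1: theta = (w / 100) * BD / rho_w
Step 2: theta = (18.9 / 100) * 1.61 / 1.0
Step 3: theta = 0.189 * 1.61
Step 4: theta = 0.304

0.304


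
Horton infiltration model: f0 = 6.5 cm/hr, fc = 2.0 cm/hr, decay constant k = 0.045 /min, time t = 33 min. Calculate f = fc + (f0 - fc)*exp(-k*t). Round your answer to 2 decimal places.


Step 1: f = fc + (f0 - fc) * exp(-k * t)
Step 2: exp(-0.045 * 33) = 0.226502
Step 3: f = 2.0 + (6.5 - 2.0) * 0.226502
Step 4: f = 2.0 + 4.5 * 0.226502
Step 5: f = 3.02 cm/hr

3.02


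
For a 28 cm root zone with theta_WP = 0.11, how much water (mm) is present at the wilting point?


Step 1: Water (mm) = theta_WP * depth * 10
Step 2: Water = 0.11 * 28 * 10
Step 3: Water = 30.8 mm

30.8


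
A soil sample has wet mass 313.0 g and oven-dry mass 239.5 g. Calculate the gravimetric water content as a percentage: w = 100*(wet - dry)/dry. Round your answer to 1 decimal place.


Step 1: Water mass = wet - dry = 313.0 - 239.5 = 73.5 g
Step 2: w = 100 * water mass / dry mass
Step 3: w = 100 * 73.5 / 239.5 = 30.7%

30.7


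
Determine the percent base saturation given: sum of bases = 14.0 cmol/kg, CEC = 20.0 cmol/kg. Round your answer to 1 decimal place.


Step 1: BS = 100 * (sum of bases) / CEC
Step 2: BS = 100 * 14.0 / 20.0
Step 3: BS = 70.0%

70.0


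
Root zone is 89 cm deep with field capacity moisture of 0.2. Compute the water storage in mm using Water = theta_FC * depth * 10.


Step 1: Water (mm) = theta_FC * depth (cm) * 10
Step 2: Water = 0.2 * 89 * 10
Step 3: Water = 178.0 mm

178.0


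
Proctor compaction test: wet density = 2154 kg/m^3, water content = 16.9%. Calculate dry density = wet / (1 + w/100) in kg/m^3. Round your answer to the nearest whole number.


Step 1: Dry density = wet density / (1 + w/100)
Step 2: Dry density = 2154 / (1 + 16.9/100)
Step 3: Dry density = 2154 / 1.169
Step 4: Dry density = 1843 kg/m^3

1843


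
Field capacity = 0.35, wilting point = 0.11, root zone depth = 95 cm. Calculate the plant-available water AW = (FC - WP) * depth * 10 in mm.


Step 1: Available water = (FC - WP) * depth * 10
Step 2: AW = (0.35 - 0.11) * 95 * 10
Step 3: AW = 0.24 * 95 * 10
Step 4: AW = 228.0 mm

228.0


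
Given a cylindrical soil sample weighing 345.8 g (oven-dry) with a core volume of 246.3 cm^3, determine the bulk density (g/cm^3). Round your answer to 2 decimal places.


Step 1: Identify the formula: BD = dry mass / volume
Step 2: Substitute values: BD = 345.8 / 246.3
Step 3: BD = 1.4 g/cm^3

1.4


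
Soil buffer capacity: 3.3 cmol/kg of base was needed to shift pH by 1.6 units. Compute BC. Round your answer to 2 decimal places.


Step 1: BC = change in base / change in pH
Step 2: BC = 3.3 / 1.6
Step 3: BC = 2.06 cmol/(kg*pH unit)

2.06


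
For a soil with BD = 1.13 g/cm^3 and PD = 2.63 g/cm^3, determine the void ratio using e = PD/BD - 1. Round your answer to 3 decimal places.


Step 1: e = PD / BD - 1
Step 2: e = 2.63 / 1.13 - 1
Step 3: e = 2.32743 - 1
Step 4: e = 1.327

1.327


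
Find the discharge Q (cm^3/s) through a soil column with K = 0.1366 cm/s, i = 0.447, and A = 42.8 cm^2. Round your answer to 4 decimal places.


Step 1: Apply Darcy's law: Q = K * i * A
Step 2: Q = 0.1366 * 0.447 * 42.8
Step 3: Q = 2.6134 cm^3/s

2.6134


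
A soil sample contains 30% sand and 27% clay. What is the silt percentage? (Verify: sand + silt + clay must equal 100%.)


Step 1: sand + silt + clay = 100%
Step 2: silt = 100 - sand - clay
Step 3: silt = 100 - 30 - 27
Step 4: silt = 43%

43


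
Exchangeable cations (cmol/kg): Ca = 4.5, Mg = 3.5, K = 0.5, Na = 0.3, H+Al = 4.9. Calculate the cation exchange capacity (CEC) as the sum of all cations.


Step 1: CEC = Ca + Mg + K + Na + (H+Al)
Step 2: CEC = 4.5 + 3.5 + 0.5 + 0.3 + 4.9
Step 3: CEC = 13.7 cmol/kg

13.7


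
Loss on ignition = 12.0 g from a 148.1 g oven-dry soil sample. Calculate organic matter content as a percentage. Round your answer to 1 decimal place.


Step 1: OM% = 100 * LOI / sample mass
Step 2: OM = 100 * 12.0 / 148.1
Step 3: OM = 8.1%

8.1


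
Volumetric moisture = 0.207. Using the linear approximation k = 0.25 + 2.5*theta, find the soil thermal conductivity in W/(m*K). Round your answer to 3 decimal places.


Step 1: k = 0.25 + 2.5 * theta
Step 2: k = 0.25 + 2.5 * 0.207
Step 3: k = 0.25 + 0.518
Step 4: k = 0.768 W/(m*K)

0.768


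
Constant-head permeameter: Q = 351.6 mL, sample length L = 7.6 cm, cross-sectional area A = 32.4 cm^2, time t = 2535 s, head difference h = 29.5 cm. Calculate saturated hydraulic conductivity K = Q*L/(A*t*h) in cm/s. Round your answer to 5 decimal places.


Step 1: K = Q * L / (A * t * h)
Step 2: Numerator = 351.6 * 7.6 = 2672.16
Step 3: Denominator = 32.4 * 2535 * 29.5 = 2422953.0
Step 4: K = 2672.16 / 2422953.0 = 0.0011 cm/s

0.0011


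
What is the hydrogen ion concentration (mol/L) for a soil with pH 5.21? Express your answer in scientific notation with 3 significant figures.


Step 1: [H+] = 10^(-pH)
Step 2: [H+] = 10^(-5.21)
Step 3: [H+] = 6.17e-06 mol/L

6.17e-06


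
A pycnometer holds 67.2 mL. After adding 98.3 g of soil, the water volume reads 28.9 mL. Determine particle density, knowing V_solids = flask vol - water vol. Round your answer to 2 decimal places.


Step 1: Volume of solids = flask volume - water volume with soil
Step 2: V_solids = 67.2 - 28.9 = 38.3 mL
Step 3: Particle density = mass / V_solids = 98.3 / 38.3 = 2.57 g/cm^3

2.57


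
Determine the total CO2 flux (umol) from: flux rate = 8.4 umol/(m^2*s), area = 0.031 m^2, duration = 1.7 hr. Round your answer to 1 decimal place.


Step 1: Convert time to seconds: 1.7 hr * 3600 = 6120.0 s
Step 2: Total = flux * area * time_s
Step 3: Total = 8.4 * 0.031 * 6120.0
Step 4: Total = 1593.6 umol

1593.6


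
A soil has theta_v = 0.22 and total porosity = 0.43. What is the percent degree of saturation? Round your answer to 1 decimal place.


Step 1: S = 100 * theta_v / n
Step 2: S = 100 * 0.22 / 0.43
Step 3: S = 51.2%

51.2


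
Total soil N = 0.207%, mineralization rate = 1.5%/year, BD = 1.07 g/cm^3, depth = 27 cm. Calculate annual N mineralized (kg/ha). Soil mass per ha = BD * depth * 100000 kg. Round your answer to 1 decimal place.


Step 1: Soil mass per ha = BD * depth * 100000 = 1.07 * 27 * 100000 = 2889000 kg
Step 2: Total N pool = soil mass * N%/100 = 2889000 * 0.207/100 = 5980.23 kg/ha
Step 3: N mineralized = N pool * rate%/100 = 5980.23 * 1.5/100 = 89.7 kg/ha/yr

89.7


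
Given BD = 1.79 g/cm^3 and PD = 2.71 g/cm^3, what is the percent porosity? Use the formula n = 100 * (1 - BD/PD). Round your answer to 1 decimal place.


Step 1: Formula: n = 100 * (1 - BD / PD)
Step 2: n = 100 * (1 - 1.79 / 2.71)
Step 3: n = 100 * (1 - 0.66052)
Step 4: n = 33.9%

33.9


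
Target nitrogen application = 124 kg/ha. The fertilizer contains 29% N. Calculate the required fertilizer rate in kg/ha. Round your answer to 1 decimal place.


Step 1: Fertilizer rate = target N / (N content / 100)
Step 2: Rate = 124 / (29 / 100)
Step 3: Rate = 124 / 0.29
Step 4: Rate = 427.6 kg/ha

427.6


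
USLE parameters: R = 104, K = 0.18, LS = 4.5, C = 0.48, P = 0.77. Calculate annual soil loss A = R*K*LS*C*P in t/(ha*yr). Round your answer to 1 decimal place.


Step 1: A = R * K * LS * C * P
Step 2: R * K = 104 * 0.18 = 18.72
Step 3: (R*K) * LS = 18.72 * 4.5 = 84.24
Step 4: * C * P = 84.24 * 0.48 * 0.77 = 31.1
Step 5: A = 31.1 t/(ha*yr)

31.1


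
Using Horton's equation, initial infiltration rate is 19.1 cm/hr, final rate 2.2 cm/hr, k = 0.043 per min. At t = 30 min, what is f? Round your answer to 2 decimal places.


Step 1: f = fc + (f0 - fc) * exp(-k * t)
Step 2: exp(-0.043 * 30) = 0.275271
Step 3: f = 2.2 + (19.1 - 2.2) * 0.275271
Step 4: f = 2.2 + 16.9 * 0.275271
Step 5: f = 6.85 cm/hr

6.85


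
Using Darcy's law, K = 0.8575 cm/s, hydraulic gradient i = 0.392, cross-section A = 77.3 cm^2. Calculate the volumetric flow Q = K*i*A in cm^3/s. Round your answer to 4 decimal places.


Step 1: Apply Darcy's law: Q = K * i * A
Step 2: Q = 0.8575 * 0.392 * 77.3
Step 3: Q = 25.9836 cm^3/s

25.9836


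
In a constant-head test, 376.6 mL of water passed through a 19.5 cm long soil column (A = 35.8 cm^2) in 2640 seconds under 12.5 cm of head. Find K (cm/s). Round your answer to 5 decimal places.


Step 1: K = Q * L / (A * t * h)
Step 2: Numerator = 376.6 * 19.5 = 7343.7
Step 3: Denominator = 35.8 * 2640 * 12.5 = 1181400.0
Step 4: K = 7343.7 / 1181400.0 = 0.00622 cm/s

0.00622


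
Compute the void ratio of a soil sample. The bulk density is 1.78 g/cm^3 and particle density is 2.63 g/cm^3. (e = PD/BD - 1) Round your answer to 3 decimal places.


Step 1: e = PD / BD - 1
Step 2: e = 2.63 / 1.78 - 1
Step 3: e = 1.47753 - 1
Step 4: e = 0.478

0.478


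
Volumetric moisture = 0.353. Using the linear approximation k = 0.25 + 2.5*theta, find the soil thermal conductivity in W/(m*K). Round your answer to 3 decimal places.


Step 1: k = 0.25 + 2.5 * theta
Step 2: k = 0.25 + 2.5 * 0.353
Step 3: k = 0.25 + 0.883
Step 4: k = 1.133 W/(m*K)

1.133


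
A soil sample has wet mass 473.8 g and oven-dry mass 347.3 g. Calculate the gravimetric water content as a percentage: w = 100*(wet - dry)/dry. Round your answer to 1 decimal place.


Step 1: Water mass = wet - dry = 473.8 - 347.3 = 126.5 g
Step 2: w = 100 * water mass / dry mass
Step 3: w = 100 * 126.5 / 347.3 = 36.4%

36.4


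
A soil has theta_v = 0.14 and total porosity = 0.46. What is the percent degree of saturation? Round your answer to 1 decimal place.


Step 1: S = 100 * theta_v / n
Step 2: S = 100 * 0.14 / 0.46
Step 3: S = 30.4%

30.4


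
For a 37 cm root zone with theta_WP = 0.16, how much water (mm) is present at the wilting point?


Step 1: Water (mm) = theta_WP * depth * 10
Step 2: Water = 0.16 * 37 * 10
Step 3: Water = 59.2 mm

59.2


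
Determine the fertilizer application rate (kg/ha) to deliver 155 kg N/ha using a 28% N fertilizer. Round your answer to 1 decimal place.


Step 1: Fertilizer rate = target N / (N content / 100)
Step 2: Rate = 155 / (28 / 100)
Step 3: Rate = 155 / 0.28
Step 4: Rate = 553.6 kg/ha

553.6


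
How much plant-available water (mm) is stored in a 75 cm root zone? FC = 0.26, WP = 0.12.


Step 1: Available water = (FC - WP) * depth * 10
Step 2: AW = (0.26 - 0.12) * 75 * 10
Step 3: AW = 0.14 * 75 * 10
Step 4: AW = 105.0 mm

105.0


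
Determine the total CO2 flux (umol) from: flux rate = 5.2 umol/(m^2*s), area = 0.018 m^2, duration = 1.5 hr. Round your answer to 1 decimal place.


Step 1: Convert time to seconds: 1.5 hr * 3600 = 5400.0 s
Step 2: Total = flux * area * time_s
Step 3: Total = 5.2 * 0.018 * 5400.0
Step 4: Total = 505.4 umol

505.4


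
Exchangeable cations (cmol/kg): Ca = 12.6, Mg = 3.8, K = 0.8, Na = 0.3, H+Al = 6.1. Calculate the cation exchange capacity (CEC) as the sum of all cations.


Step 1: CEC = Ca + Mg + K + Na + (H+Al)
Step 2: CEC = 12.6 + 3.8 + 0.8 + 0.3 + 6.1
Step 3: CEC = 23.6 cmol/kg

23.6


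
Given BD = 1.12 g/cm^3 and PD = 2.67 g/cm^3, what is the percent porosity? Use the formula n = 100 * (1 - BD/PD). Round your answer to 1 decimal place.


Step 1: Formula: n = 100 * (1 - BD / PD)
Step 2: n = 100 * (1 - 1.12 / 2.67)
Step 3: n = 100 * (1 - 0.41948)
Step 4: n = 58.1%

58.1


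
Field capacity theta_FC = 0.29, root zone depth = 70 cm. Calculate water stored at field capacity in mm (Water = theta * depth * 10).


Step 1: Water (mm) = theta_FC * depth (cm) * 10
Step 2: Water = 0.29 * 70 * 10
Step 3: Water = 203.0 mm

203.0


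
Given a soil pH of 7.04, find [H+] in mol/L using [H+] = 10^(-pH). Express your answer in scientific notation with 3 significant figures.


Step 1: [H+] = 10^(-pH)
Step 2: [H+] = 10^(-7.04)
Step 3: [H+] = 9.12e-08 mol/L

9.12e-08


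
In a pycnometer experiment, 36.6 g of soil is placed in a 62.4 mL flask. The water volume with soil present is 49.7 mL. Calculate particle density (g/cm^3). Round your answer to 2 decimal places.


Step 1: Volume of solids = flask volume - water volume with soil
Step 2: V_solids = 62.4 - 49.7 = 12.7 mL
Step 3: Particle density = mass / V_solids = 36.6 / 12.7 = 2.88 g/cm^3

2.88


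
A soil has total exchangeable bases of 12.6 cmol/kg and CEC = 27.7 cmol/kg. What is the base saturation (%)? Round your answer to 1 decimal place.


Step 1: BS = 100 * (sum of bases) / CEC
Step 2: BS = 100 * 12.6 / 27.7
Step 3: BS = 45.5%

45.5


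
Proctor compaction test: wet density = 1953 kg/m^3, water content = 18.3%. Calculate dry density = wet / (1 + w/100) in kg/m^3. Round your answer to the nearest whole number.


Step 1: Dry density = wet density / (1 + w/100)
Step 2: Dry density = 1953 / (1 + 18.3/100)
Step 3: Dry density = 1953 / 1.183
Step 4: Dry density = 1651 kg/m^3

1651


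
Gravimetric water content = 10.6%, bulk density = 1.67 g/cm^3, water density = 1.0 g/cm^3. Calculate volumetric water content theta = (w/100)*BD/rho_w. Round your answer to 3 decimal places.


Step 1: theta = (w / 100) * BD / rho_w
Step 2: theta = (10.6 / 100) * 1.67 / 1.0
Step 3: theta = 0.106 * 1.67
Step 4: theta = 0.177

0.177


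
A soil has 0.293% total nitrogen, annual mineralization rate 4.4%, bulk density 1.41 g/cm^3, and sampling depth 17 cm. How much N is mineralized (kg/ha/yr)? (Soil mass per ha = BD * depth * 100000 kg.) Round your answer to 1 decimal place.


Step 1: Soil mass per ha = BD * depth * 100000 = 1.41 * 17 * 100000 = 2397000 kg
Step 2: Total N pool = soil mass * N%/100 = 2397000 * 0.293/100 = 7023.21 kg/ha
Step 3: N mineralized = N pool * rate%/100 = 7023.21 * 4.4/100 = 309.0 kg/ha/yr

309.0


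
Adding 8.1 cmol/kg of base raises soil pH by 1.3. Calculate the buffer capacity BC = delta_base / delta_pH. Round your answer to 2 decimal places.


Step 1: BC = change in base / change in pH
Step 2: BC = 8.1 / 1.3
Step 3: BC = 6.23 cmol/(kg*pH unit)

6.23


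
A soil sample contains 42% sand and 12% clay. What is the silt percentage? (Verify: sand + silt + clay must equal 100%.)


Step 1: sand + silt + clay = 100%
Step 2: silt = 100 - sand - clay
Step 3: silt = 100 - 42 - 12
Step 4: silt = 46%

46


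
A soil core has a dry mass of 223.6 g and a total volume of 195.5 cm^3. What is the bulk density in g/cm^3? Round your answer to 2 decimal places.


Step 1: Identify the formula: BD = dry mass / volume
Step 2: Substitute values: BD = 223.6 / 195.5
Step 3: BD = 1.14 g/cm^3

1.14


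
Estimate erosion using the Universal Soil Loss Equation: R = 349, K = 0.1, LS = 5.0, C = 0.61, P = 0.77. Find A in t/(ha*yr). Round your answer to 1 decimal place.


Step 1: A = R * K * LS * C * P
Step 2: R * K = 349 * 0.1 = 34.9
Step 3: (R*K) * LS = 34.9 * 5.0 = 174.5
Step 4: * C * P = 174.5 * 0.61 * 0.77 = 82.0
Step 5: A = 82.0 t/(ha*yr)

82.0


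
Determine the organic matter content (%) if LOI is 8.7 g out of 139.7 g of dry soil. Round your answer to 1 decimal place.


Step 1: OM% = 100 * LOI / sample mass
Step 2: OM = 100 * 8.7 / 139.7
Step 3: OM = 6.2%

6.2


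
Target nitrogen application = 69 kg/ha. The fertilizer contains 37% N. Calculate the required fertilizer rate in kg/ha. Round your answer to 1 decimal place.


Step 1: Fertilizer rate = target N / (N content / 100)
Step 2: Rate = 69 / (37 / 100)
Step 3: Rate = 69 / 0.37
Step 4: Rate = 186.5 kg/ha

186.5


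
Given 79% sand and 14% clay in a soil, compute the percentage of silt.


Step 1: sand + silt + clay = 100%
Step 2: silt = 100 - sand - clay
Step 3: silt = 100 - 79 - 14
Step 4: silt = 7%

7


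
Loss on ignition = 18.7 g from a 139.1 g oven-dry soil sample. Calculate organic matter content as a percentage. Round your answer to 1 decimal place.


Step 1: OM% = 100 * LOI / sample mass
Step 2: OM = 100 * 18.7 / 139.1
Step 3: OM = 13.4%

13.4


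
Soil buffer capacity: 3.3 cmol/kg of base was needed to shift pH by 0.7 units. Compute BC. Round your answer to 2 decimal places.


Step 1: BC = change in base / change in pH
Step 2: BC = 3.3 / 0.7
Step 3: BC = 4.71 cmol/(kg*pH unit)

4.71


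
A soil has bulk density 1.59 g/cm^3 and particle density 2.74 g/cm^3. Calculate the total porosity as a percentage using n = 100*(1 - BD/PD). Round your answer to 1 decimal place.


Step 1: Formula: n = 100 * (1 - BD / PD)
Step 2: n = 100 * (1 - 1.59 / 2.74)
Step 3: n = 100 * (1 - 0.58029)
Step 4: n = 42.0%

42.0


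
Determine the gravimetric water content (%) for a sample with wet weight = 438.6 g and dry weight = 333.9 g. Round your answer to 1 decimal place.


Step 1: Water mass = wet - dry = 438.6 - 333.9 = 104.7 g
Step 2: w = 100 * water mass / dry mass
Step 3: w = 100 * 104.7 / 333.9 = 31.4%

31.4


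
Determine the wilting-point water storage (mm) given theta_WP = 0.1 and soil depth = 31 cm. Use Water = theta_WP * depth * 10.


Step 1: Water (mm) = theta_WP * depth * 10
Step 2: Water = 0.1 * 31 * 10
Step 3: Water = 31.0 mm

31.0


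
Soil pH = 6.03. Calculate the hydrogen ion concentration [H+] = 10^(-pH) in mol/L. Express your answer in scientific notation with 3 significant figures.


Step 1: [H+] = 10^(-pH)
Step 2: [H+] = 10^(-6.03)
Step 3: [H+] = 9.33e-07 mol/L

9.33e-07


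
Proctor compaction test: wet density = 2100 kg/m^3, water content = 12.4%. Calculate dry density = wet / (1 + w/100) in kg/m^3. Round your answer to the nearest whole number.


Step 1: Dry density = wet density / (1 + w/100)
Step 2: Dry density = 2100 / (1 + 12.4/100)
Step 3: Dry density = 2100 / 1.124
Step 4: Dry density = 1868 kg/m^3

1868


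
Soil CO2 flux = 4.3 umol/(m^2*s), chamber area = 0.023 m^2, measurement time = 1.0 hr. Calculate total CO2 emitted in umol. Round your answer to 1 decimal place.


Step 1: Convert time to seconds: 1.0 hr * 3600 = 3600.0 s
Step 2: Total = flux * area * time_s
Step 3: Total = 4.3 * 0.023 * 3600.0
Step 4: Total = 356.0 umol

356.0


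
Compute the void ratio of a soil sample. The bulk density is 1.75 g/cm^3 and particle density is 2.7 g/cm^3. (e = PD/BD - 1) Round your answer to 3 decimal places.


Step 1: e = PD / BD - 1
Step 2: e = 2.7 / 1.75 - 1
Step 3: e = 1.54286 - 1
Step 4: e = 0.543

0.543


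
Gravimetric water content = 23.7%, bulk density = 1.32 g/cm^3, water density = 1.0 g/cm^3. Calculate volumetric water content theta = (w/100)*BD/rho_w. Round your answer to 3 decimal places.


Step 1: theta = (w / 100) * BD / rho_w
Step 2: theta = (23.7 / 100) * 1.32 / 1.0
Step 3: theta = 0.237 * 1.32
Step 4: theta = 0.313

0.313


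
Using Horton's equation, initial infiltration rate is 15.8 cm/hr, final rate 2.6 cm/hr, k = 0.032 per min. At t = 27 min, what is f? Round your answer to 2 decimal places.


Step 1: f = fc + (f0 - fc) * exp(-k * t)
Step 2: exp(-0.032 * 27) = 0.421473
Step 3: f = 2.6 + (15.8 - 2.6) * 0.421473
Step 4: f = 2.6 + 13.2 * 0.421473
Step 5: f = 8.16 cm/hr

8.16


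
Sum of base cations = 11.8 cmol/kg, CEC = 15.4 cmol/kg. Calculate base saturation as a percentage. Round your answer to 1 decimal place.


Step 1: BS = 100 * (sum of bases) / CEC
Step 2: BS = 100 * 11.8 / 15.4
Step 3: BS = 76.6%

76.6


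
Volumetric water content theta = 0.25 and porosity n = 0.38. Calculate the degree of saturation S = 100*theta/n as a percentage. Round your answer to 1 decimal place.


Step 1: S = 100 * theta_v / n
Step 2: S = 100 * 0.25 / 0.38
Step 3: S = 65.8%

65.8


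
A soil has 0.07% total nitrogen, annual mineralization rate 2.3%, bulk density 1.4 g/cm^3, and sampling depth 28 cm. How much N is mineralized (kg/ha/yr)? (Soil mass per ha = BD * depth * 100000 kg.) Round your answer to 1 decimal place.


Step 1: Soil mass per ha = BD * depth * 100000 = 1.4 * 28 * 100000 = 3920000 kg
Step 2: Total N pool = soil mass * N%/100 = 3920000 * 0.07/100 = 2744.0 kg/ha
Step 3: N mineralized = N pool * rate%/100 = 2744.0 * 2.3/100 = 63.1 kg/ha/yr

63.1


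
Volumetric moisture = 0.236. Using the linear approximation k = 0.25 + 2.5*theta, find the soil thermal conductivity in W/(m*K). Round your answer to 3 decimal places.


Step 1: k = 0.25 + 2.5 * theta
Step 2: k = 0.25 + 2.5 * 0.236
Step 3: k = 0.25 + 0.59
Step 4: k = 0.84 W/(m*K)

0.84


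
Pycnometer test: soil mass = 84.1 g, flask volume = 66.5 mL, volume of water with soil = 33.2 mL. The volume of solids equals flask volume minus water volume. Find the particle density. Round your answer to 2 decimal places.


Step 1: Volume of solids = flask volume - water volume with soil
Step 2: V_solids = 66.5 - 33.2 = 33.3 mL
Step 3: Particle density = mass / V_solids = 84.1 / 33.3 = 2.53 g/cm^3

2.53


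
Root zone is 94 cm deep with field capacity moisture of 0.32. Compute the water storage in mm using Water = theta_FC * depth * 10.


Step 1: Water (mm) = theta_FC * depth (cm) * 10
Step 2: Water = 0.32 * 94 * 10
Step 3: Water = 300.8 mm

300.8


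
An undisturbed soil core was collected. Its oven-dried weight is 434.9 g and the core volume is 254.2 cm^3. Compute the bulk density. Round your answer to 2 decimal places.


Step 1: Identify the formula: BD = dry mass / volume
Step 2: Substitute values: BD = 434.9 / 254.2
Step 3: BD = 1.71 g/cm^3

1.71


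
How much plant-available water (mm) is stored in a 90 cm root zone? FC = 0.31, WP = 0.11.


Step 1: Available water = (FC - WP) * depth * 10
Step 2: AW = (0.31 - 0.11) * 90 * 10
Step 3: AW = 0.2 * 90 * 10
Step 4: AW = 180.0 mm

180.0


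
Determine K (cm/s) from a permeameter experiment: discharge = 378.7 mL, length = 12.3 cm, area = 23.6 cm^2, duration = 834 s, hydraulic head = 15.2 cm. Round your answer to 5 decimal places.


Step 1: K = Q * L / (A * t * h)
Step 2: Numerator = 378.7 * 12.3 = 4658.01
Step 3: Denominator = 23.6 * 834 * 15.2 = 299172.48
Step 4: K = 4658.01 / 299172.48 = 0.01557 cm/s

0.01557


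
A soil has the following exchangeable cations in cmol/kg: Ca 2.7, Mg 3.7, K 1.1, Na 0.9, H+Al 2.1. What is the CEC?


Step 1: CEC = Ca + Mg + K + Na + (H+Al)
Step 2: CEC = 2.7 + 3.7 + 1.1 + 0.9 + 2.1
Step 3: CEC = 10.5 cmol/kg

10.5


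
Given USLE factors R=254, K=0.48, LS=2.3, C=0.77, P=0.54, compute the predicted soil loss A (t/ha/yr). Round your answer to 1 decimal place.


Step 1: A = R * K * LS * C * P
Step 2: R * K = 254 * 0.48 = 121.92
Step 3: (R*K) * LS = 121.92 * 2.3 = 280.416
Step 4: * C * P = 280.416 * 0.77 * 0.54 = 116.6
Step 5: A = 116.6 t/(ha*yr)

116.6


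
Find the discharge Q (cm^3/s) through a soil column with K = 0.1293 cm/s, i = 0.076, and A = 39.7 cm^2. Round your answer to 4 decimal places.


Step 1: Apply Darcy's law: Q = K * i * A
Step 2: Q = 0.1293 * 0.076 * 39.7
Step 3: Q = 0.3901 cm^3/s

0.3901


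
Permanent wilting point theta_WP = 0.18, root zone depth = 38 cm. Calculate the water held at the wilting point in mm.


Step 1: Water (mm) = theta_WP * depth * 10
Step 2: Water = 0.18 * 38 * 10
Step 3: Water = 68.4 mm

68.4


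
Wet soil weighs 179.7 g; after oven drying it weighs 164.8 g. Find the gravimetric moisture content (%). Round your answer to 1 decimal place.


Step 1: Water mass = wet - dry = 179.7 - 164.8 = 14.9 g
Step 2: w = 100 * water mass / dry mass
Step 3: w = 100 * 14.9 / 164.8 = 9.0%

9.0


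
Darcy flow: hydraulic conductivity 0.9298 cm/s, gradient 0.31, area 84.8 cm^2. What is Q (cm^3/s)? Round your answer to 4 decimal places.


Step 1: Apply Darcy's law: Q = K * i * A
Step 2: Q = 0.9298 * 0.31 * 84.8
Step 3: Q = 24.4426 cm^3/s

24.4426


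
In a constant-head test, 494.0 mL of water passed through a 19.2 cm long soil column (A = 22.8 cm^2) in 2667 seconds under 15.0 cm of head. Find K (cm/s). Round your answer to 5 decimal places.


Step 1: K = Q * L / (A * t * h)
Step 2: Numerator = 494.0 * 19.2 = 9484.8
Step 3: Denominator = 22.8 * 2667 * 15.0 = 912114.0
Step 4: K = 9484.8 / 912114.0 = 0.0104 cm/s

0.0104


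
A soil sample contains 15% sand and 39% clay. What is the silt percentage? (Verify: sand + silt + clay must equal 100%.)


Step 1: sand + silt + clay = 100%
Step 2: silt = 100 - sand - clay
Step 3: silt = 100 - 15 - 39
Step 4: silt = 46%

46


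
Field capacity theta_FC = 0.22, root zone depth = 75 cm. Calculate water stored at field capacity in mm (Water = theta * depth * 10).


Step 1: Water (mm) = theta_FC * depth (cm) * 10
Step 2: Water = 0.22 * 75 * 10
Step 3: Water = 165.0 mm

165.0


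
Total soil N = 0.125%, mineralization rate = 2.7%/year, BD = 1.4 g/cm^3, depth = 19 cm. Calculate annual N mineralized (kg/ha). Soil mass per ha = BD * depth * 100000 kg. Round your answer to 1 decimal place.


Step 1: Soil mass per ha = BD * depth * 100000 = 1.4 * 19 * 100000 = 2660000 kg
Step 2: Total N pool = soil mass * N%/100 = 2660000 * 0.125/100 = 3325.0 kg/ha
Step 3: N mineralized = N pool * rate%/100 = 3325.0 * 2.7/100 = 89.8 kg/ha/yr

89.8


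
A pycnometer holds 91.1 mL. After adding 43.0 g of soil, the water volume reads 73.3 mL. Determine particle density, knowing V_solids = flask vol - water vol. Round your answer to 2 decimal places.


Step 1: Volume of solids = flask volume - water volume with soil
Step 2: V_solids = 91.1 - 73.3 = 17.8 mL
Step 3: Particle density = mass / V_solids = 43.0 / 17.8 = 2.42 g/cm^3

2.42


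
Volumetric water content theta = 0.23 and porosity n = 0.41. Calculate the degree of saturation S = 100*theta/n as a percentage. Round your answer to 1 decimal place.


Step 1: S = 100 * theta_v / n
Step 2: S = 100 * 0.23 / 0.41
Step 3: S = 56.1%

56.1


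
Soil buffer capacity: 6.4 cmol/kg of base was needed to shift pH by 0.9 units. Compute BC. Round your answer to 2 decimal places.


Step 1: BC = change in base / change in pH
Step 2: BC = 6.4 / 0.9
Step 3: BC = 7.11 cmol/(kg*pH unit)

7.11


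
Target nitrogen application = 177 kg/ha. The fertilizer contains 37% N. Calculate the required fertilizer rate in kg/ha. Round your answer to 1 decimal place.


Step 1: Fertilizer rate = target N / (N content / 100)
Step 2: Rate = 177 / (37 / 100)
Step 3: Rate = 177 / 0.37
Step 4: Rate = 478.4 kg/ha

478.4


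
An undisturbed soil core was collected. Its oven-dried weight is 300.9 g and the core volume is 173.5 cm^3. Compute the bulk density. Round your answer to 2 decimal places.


Step 1: Identify the formula: BD = dry mass / volume
Step 2: Substitute values: BD = 300.9 / 173.5
Step 3: BD = 1.73 g/cm^3

1.73


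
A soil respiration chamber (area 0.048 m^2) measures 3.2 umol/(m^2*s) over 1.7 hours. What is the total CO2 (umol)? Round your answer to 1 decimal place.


Step 1: Convert time to seconds: 1.7 hr * 3600 = 6120.0 s
Step 2: Total = flux * area * time_s
Step 3: Total = 3.2 * 0.048 * 6120.0
Step 4: Total = 940.0 umol

940.0


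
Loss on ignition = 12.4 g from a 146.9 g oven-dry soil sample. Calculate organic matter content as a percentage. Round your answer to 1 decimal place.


Step 1: OM% = 100 * LOI / sample mass
Step 2: OM = 100 * 12.4 / 146.9
Step 3: OM = 8.4%

8.4


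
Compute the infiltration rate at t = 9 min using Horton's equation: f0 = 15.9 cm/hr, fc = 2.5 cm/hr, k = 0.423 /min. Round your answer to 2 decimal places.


Step 1: f = fc + (f0 - fc) * exp(-k * t)
Step 2: exp(-0.423 * 9) = 0.022215
Step 3: f = 2.5 + (15.9 - 2.5) * 0.022215
Step 4: f = 2.5 + 13.4 * 0.022215
Step 5: f = 2.8 cm/hr

2.8


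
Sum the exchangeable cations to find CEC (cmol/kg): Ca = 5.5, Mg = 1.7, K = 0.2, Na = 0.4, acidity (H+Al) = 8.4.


Step 1: CEC = Ca + Mg + K + Na + (H+Al)
Step 2: CEC = 5.5 + 1.7 + 0.2 + 0.4 + 8.4
Step 3: CEC = 16.2 cmol/kg

16.2


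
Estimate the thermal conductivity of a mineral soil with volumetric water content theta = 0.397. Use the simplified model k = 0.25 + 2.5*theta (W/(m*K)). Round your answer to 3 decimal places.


Step 1: k = 0.25 + 2.5 * theta
Step 2: k = 0.25 + 2.5 * 0.397
Step 3: k = 0.25 + 0.993
Step 4: k = 1.243 W/(m*K)

1.243


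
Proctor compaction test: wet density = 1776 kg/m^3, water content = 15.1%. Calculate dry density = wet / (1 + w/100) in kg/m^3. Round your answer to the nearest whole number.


Step 1: Dry density = wet density / (1 + w/100)
Step 2: Dry density = 1776 / (1 + 15.1/100)
Step 3: Dry density = 1776 / 1.151
Step 4: Dry density = 1543 kg/m^3

1543


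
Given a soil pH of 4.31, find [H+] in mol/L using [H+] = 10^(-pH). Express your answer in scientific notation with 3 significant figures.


Step 1: [H+] = 10^(-pH)
Step 2: [H+] = 10^(-4.31)
Step 3: [H+] = 4.90e-05 mol/L

4.90e-05


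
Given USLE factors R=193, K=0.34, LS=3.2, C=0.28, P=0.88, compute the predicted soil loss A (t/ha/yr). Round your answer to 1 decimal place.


Step 1: A = R * K * LS * C * P
Step 2: R * K = 193 * 0.34 = 65.62
Step 3: (R*K) * LS = 65.62 * 3.2 = 209.984
Step 4: * C * P = 209.984 * 0.28 * 0.88 = 51.7
Step 5: A = 51.7 t/(ha*yr)

51.7


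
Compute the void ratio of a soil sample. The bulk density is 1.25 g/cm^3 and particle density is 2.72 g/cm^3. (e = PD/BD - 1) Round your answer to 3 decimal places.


Step 1: e = PD / BD - 1
Step 2: e = 2.72 / 1.25 - 1
Step 3: e = 2.176 - 1
Step 4: e = 1.176

1.176


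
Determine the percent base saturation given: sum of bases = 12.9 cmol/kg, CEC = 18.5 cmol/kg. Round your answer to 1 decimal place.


Step 1: BS = 100 * (sum of bases) / CEC
Step 2: BS = 100 * 12.9 / 18.5
Step 3: BS = 69.7%

69.7
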